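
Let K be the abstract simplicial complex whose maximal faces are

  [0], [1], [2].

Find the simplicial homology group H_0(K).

H_0 = Z^3.

Take the total order 0 < 1 < 2 on the vertex set. Then K (dimension 0) consists of the simplices:

  0-simplices (3): [0], [1], [2]

so the chain groups are C_0 ≅ Z^3.

Now H_k = ker ∂_k / im ∂_{k+1}, so:

  H_0: rank C_0 − rank ∂_1 = 3 − 0 = 3, and there is no ∂_1, so H_0 ≅ Z^3.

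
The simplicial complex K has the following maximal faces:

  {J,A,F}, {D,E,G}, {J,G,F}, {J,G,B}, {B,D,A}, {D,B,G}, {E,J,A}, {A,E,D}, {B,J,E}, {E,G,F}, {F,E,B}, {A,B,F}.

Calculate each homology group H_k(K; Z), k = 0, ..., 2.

Order the vertices as A < B < D < E < F < G < J. Listing each simplex with vertices in this order, K has dimension 2 with simplices:

  0-simplices (7): A, B, D, E, F, G, J
  1-simplices (18): AB, AD, AE, AF, AJ, BD, BE, BF, BG, BJ, DE, DG, EF, EG, EJ, FG, FJ, GJ
  2-simplices (12): ABD, ABF, ADE, AEJ, AFJ, BDG, BEF, BEJ, BGJ, DEG, EFG, FGJ

giving chain groups C_0 ≅ Z^7, C_1 ≅ Z^18, C_2 ≅ Z^12.

The boundary map ∂_1: C_1 → C_0 sends each edge [p,q] (with p < q) to q − p. For instance
  ∂AJ = J − A.
This gives a 7×18 integer matrix of rank 6; reducing to Smith normal form yields diagonal entries (1,1,1,1,1,1).

∂_2: C_2 → C_1 acts by ∂[p,q,r] = [q,r] − [p,r] + [p,q]. For instance
  ∂BEF = EF − BF + BE,
  ∂FGJ = GJ − FJ + FG.
The 18×12 boundary matrix has rank 12 and Smith normal form diag(1,1,1,1,1,1,1,1,1,1,1,2).

From H_k ≅ ker(∂_k) / im(∂_{k+1}) we obtain:

  H_0: rank C_0 − rank ∂_1 = 7 − 6 = 1, and the invariant factors of ∂_1 are all 1, so H_0 ≅ Z.
  H_1: rank ker ∂_1 − rank ∂_2 = (18 − 6) − 12 = 0, and ∂_2 has invariant factor 2 > 1, so H_1 ≅ Z_2.
  H_2: rank ker ∂_2 − rank ∂_3 = (12 − 12) − 0 = 0, and there is no ∂_3, so H_2 ≅ 0.

H_0 ≅ Z,  H_1 ≅ Z_2,  H_2 = 0.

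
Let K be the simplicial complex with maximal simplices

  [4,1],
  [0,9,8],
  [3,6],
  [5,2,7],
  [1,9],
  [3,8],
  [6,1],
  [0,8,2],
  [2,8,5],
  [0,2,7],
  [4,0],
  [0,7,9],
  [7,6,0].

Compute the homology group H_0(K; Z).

Order the vertices as 0 < 1 < 2 < 3 < 4 < 5 < 6 < 7 < 8 < 9. Listing each simplex with vertices in this order, K has dimension 2 with simplices:

  0-simplices (10): [0], [1], [2], [3], [4], [5], [6], [7], [8], [9]
  1-simplices (19): [0,2], [0,4], [0,6], [0,7], [0,8], [0,9], [1,4], [1,6], [1,9], [2,5], [2,7], [2,8], [3,6], [3,8], [5,7], [5,8], [6,7], [7,9], [8,9]
  2-simplices (7): [0,2,7], [0,2,8], [0,6,7], [0,7,9], [0,8,9], [2,5,7], [2,5,8]

giving chain groups C_0 ≅ Z^10, C_1 ≅ Z^19, C_2 ≅ Z^7.

∂_1: C_1 → C_0 maps an edge to its endpoints' difference, ∂[p,q] = q − p.
The resulting 10×19 matrix has rank 9, and its Smith normal form has invariant factors (1,1,1,1,1,1,1,1,1).

The boundary map ∂_2: C_2 → C_1 acts by ∂[p,q,r] = [q,r] − [p,r] + [p,q]. For instance
  ∂[0,2,7] = [2,7] − [0,7] + [0,2],
  ∂[0,2,8] = [2,8] − [0,8] + [0,2].
As a 19×7 matrix over Z this has rank 7, with invariant factors (1,1,1,1,1,1,1).

Now H_k = ker ∂_k / im ∂_{k+1}, so:

  H_0: rank C_0 − rank ∂_1 = 10 − 9 = 1, and the invariant factors of ∂_1 are all 1, so H_0 ≅ Z.

H_0 = Z.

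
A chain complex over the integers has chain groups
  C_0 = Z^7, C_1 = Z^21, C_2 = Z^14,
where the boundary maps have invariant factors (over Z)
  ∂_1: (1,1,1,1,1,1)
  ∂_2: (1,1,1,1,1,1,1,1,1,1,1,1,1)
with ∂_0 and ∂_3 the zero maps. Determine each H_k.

H_0: b_0 = 7 − 0 − 6 = 1; torsion from ∂_1 factors > 1: none. So H_0 = Z.
H_1: b_1 = 21 − 6 − 13 = 2; torsion from ∂_2 factors > 1: none. So H_1 = Z^2.
H_2: b_2 = 14 − 13 − 0 = 1; torsion from ∂_3 factors > 1: none. So H_2 = Z.

H_0 = Z,  H_1 = Z^2,  H_2 = Z.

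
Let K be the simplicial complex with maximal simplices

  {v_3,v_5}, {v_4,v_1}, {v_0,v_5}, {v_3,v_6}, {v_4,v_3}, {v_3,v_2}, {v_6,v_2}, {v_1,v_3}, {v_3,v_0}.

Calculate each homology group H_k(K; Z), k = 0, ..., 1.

H_0 ≅ Z,  H_1 ≅ Z^3.

Fix the vertex order v_0 < v_1 < v_2 < v_3 < v_4 < v_5 < v_6 and write every simplex with vertices in increasing order. Then dim K = 1 and the simplices of K are:

  0-simplices (7): [v_0], [v_1], [v_2], [v_3], [v_4], [v_5], [v_6]
  1-simplices (9): [v_0,v_3], [v_0,v_5], [v_1,v_3], [v_1,v_4], [v_2,v_3], [v_2,v_6], [v_3,v_4], [v_3,v_5], [v_3,v_6]

so the chain groups are C_0 ≅ Z^7, C_1 ≅ Z^9.

The boundary map ∂_1: C_1 → C_0 is given by ∂[p,q] = [q] − [p]. For instance
  ∂[v_2,v_3] = [v_3] − [v_2].
The resulting 7×9 matrix has rank 6, and its Smith normal form has invariant factors (1,1,1,1,1,1).

From H_k ≅ ker(∂_k) / im(∂_{k+1}) we obtain:

  H_0: rank C_0 − rank ∂_1 = 7 − 6 = 1, and the invariant factors of ∂_1 are all 1, so H_0 ≅ Z.
  H_1: rank ker ∂_1 − rank ∂_2 = (9 − 6) − 0 = 3, and there is no ∂_2, so H_1 ≅ Z^3.

As a check, the Euler characteristic is 7 − 9 = -2, which agrees with 1 − 3 = -2.
(K is a triangulation of a wedge of 3 circles.)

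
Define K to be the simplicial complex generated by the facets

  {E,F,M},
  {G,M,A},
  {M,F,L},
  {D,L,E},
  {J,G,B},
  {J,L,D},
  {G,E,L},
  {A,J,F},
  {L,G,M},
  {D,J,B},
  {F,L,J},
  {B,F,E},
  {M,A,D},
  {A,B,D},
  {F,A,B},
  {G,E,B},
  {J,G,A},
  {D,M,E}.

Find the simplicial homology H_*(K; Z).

H_0 = Z,  H_1 = Z ⊕ Z_2,  H_2 = 0.

Order the vertices as A < B < D < E < F < G < J < L < M. Listing each simplex with vertices in this order, K has dimension 2 with simplices:

  0-simplices (9): A, B, D, E, F, G, J, L, M
  1-simplices (27): AB, AD, AF, AG, AJ, AM, BD, BE, BF, BG, BJ, DE, DJ, DL, DM, EF, EG, EL, EM, FJ, FL, FM, GJ, GL, GM, JL, LM
  2-simplices (18): ABD, ABF, ADM, AFJ, AGJ, AGM, BDJ, BEF, BEG, BGJ, DEL, DEM, DJL, EFM, EGL, FJL, FLM, GLM

so the chain groups are C_0 ≅ Z^9, C_1 ≅ Z^27, C_2 ≅ Z^18.

Boundary ∂_1: C_1 → C_0 is given by ∂[p,q] = [q] − [p]. For instance
  ∂AD = D − A.
As a 9×27 matrix over Z this has rank 8, with invariant factors (1,1,1,1,1,1,1,1).

Boundary ∂_2: C_2 → C_1 maps a triangle to the signed sum of its edges. For instance
  ∂EGL = GL − EL + EG,
  ∂DEL = EL − DL + DE.
The 27×18 boundary matrix has rank 18 and Smith normal form diag(1,1,1,1,1,1,1,1,1,1,1,1,1,1,1,1,1,2).

From H_k ≅ ker(∂_k) / im(∂_{k+1}) we obtain:

  H_0: rank C_0 − rank ∂_1 = 9 − 8 = 1, and the invariant factors of ∂_1 are all 1, so H_0 = Z.
  H_1: rank ker ∂_1 − rank ∂_2 = (27 − 8) − 18 = 1, and ∂_2 has invariant factor 2 > 1, so H_1 = Z ⊕ Z_2.
  H_2: rank ker ∂_2 − rank ∂_3 = (18 − 18) − 0 = 0, and there is no ∂_3, so H_2 = 0.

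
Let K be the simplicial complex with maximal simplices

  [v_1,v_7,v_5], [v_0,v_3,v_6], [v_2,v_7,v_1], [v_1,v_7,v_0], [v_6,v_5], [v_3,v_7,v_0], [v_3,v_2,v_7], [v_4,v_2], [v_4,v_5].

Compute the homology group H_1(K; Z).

H_1 = Z^2.

Take the total order v_0 < v_1 < v_2 < v_3 < v_4 < v_5 < v_6 < v_7 on the vertex set. Then K (dimension 2) consists of the simplices:

  0-simplices (8): [v_0], [v_1], [v_2], [v_3], [v_4], [v_5], [v_6], [v_7]
  1-simplices (15): (15 of them)
  2-simplices (6): [v_0,v_1,v_7], [v_0,v_3,v_6], [v_0,v_3,v_7], [v_1,v_2,v_7], [v_1,v_5,v_7], [v_2,v_3,v_7]

giving chain groups C_0 ≅ Z^8, C_1 ≅ Z^15, C_2 ≅ Z^6.

The boundary map ∂_1: C_1 → C_0 sends each edge [p,q] (with p < q) to q − p. For instance
  ∂[v_2,v_4] = [v_4] − [v_2].
The resulting 8×15 matrix has rank 7, and its Smith normal form has invariant factors (1,1,1,1,1,1,1).

Boundary ∂_2: C_2 → C_1 sends each 2-simplex [p,q,r] to [q,r] − [p,r] + [p,q]. For instance
  ∂[v_1,v_5,v_7] = [v_5,v_7] − [v_1,v_7] + [v_1,v_5],
  ∂[v_2,v_3,v_7] = [v_3,v_7] − [v_2,v_7] + [v_2,v_3].
As a 15×6 matrix over Z this has rank 6, with invariant factors (1,1,1,1,1,1).

Reading off H_k = ker ∂_k / im ∂_{k+1}:

  H_1: rank ker ∂_1 − rank ∂_2 = (15 − 7) − 6 = 2, and the invariant factors of ∂_2 are all 1, so H_1 ≅ Z^2.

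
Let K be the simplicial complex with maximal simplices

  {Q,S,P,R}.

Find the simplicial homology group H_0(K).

H_0 = Z.

K has 4 vertices, 6 edges, 4 triangles, 1 3-simplex.
rank ∂_0 = 0, rank ∂_1 = 3 ⇒ b_0 = 4 − 0 − 3 = 1; all invariant factors of ∂_1 are 1 so no torsion. So H_0 = Z.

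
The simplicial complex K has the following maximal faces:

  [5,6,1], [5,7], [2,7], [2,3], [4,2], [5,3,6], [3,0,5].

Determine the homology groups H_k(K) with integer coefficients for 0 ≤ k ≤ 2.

H_0 = Z,  H_1 = Z,  H_2 = 0.

We work with the vertex ordering 0 < 1 < 2 < 3 < 4 < 5 < 6 < 7. The simplices of K, each written with vertices in increasing order, are:

  0-simplices (8): [0], [1], [2], [3], [4], [5], [6], [7]
  1-simplices (11): [0,3], [0,5], [1,5], [1,6], [2,3], [2,4], [2,7], [3,5], [3,6], [5,6], [5,7]
  2-simplices (3): [0,3,5], [1,5,6], [3,5,6]

giving chain groups C_0 ≅ Z^8, C_1 ≅ Z^11, C_2 ≅ Z^3.

Boundary ∂_1: C_1 → C_0 maps an edge to its endpoints' difference, ∂[p,q] = q − p.
The resulting 8×11 matrix has rank 7, and its Smith normal form has invariant factors (1,1,1,1,1,1,1).

The boundary map ∂_2: C_2 → C_1 sends each 2-simplex [p,q,r] to [q,r] − [p,r] + [p,q]. For instance
  ∂[1,5,6] = [5,6] − [1,6] + [1,5],
  ∂[3,5,6] = [5,6] − [3,6] + [3,5].
The 11×3 boundary matrix has rank 3 and Smith normal form diag(1,1,1).

From H_k ≅ ker(∂_k) / im(∂_{k+1}) we obtain:

  H_0: rank C_0 − rank ∂_1 = 8 − 7 = 1, and the invariant factors of ∂_1 are all 1, so H_0 ≅ Z.
  H_1: rank ker ∂_1 − rank ∂_2 = (11 − 7) − 3 = 1, and the invariant factors of ∂_2 are all 1, so H_1 ≅ Z.
  H_2: rank ker ∂_2 − rank ∂_3 = (3 − 3) − 0 = 0, and there is no ∂_3, so H_2 ≅ 0.

As a check, the Euler characteristic is 8 − 11 + 3 = 0, which agrees with 1 − 1 + 0 = 0.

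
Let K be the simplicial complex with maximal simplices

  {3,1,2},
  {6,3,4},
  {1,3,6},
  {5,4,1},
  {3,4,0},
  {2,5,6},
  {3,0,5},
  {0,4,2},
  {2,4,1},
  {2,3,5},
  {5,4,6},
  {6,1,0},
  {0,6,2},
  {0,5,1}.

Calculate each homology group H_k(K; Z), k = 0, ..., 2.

K has 7 vertices, 21 edges, 14 triangles.
rank ∂_0 = 0, rank ∂_1 = 6 ⇒ b_0 = 7 − 0 − 6 = 1; all invariant factors of ∂_1 are 1 so no torsion. So H_0 ≅ Z.
rank ∂_1 = 6, rank ∂_2 = 13 ⇒ b_1 = 21 − 6 − 13 = 2; all invariant factors of ∂_2 are 1 so no torsion. So H_1 ≅ Z^2.
rank ∂_2 = 13, rank ∂_3 = 0 ⇒ b_2 = 14 − 13 − 0 = 1. So H_2 ≅ Z.

H_0 ≅ Z,  H_1 ≅ Z^2,  H_2 ≅ Z.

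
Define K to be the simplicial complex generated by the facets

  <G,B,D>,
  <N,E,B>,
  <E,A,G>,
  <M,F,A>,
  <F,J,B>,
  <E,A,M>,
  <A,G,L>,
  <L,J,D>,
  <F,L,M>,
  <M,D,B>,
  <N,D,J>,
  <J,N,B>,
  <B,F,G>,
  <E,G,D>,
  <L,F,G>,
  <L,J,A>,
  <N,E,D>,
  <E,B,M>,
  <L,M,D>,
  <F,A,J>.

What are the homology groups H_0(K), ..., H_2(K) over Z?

Order the vertices as A < B < D < E < F < G < J < L < M < N. Listing each simplex with vertices in this order, K has dimension 2 with simplices:

  0-simplices (10): A, B, D, E, F, G, J, L, M, N
  1-simplices (30): AE, AF, AG, AJ, AL, AM, BD, BE, BF, BG, BJ, BM, BN, DE, DG, DJ, DL, DM, DN, EG, EM, EN, FG, FJ, FL, FM, GL, JL, JN, LM
  2-simplices (20): AEG, AEM, AFJ, AFM, AGL, AJL, BDG, BDM, BEM, BEN, BFG, BFJ, BJN, DEG, DEN, DJL, DJN, DLM, FGL, FLM

Hence C_0 ≅ Z^10, C_1 ≅ Z^30, C_2 ≅ Z^20.

∂_1: C_1 → C_0 is given by ∂[p,q] = [q] − [p]. For instance
  ∂FG = G − F.
As a 10×30 matrix over Z this has rank 9, with invariant factors (1,1,1,1,1,1,1,1,1).

The boundary map ∂_2: C_2 → C_1 sends each 2-simplex [p,q,r] to [q,r] − [p,r] + [p,q]. For instance
  ∂AGL = GL − AL + AG,
  ∂AEG = EG − AG + AE.
This gives a 30×20 integer matrix of rank 20; reducing to Smith normal form yields diagonal entries (1,1,1,1,1,1,1,1,1,1,1,1,1,1,1,1,1,1,1,2).

Now H_k = ker ∂_k / im ∂_{k+1}, so:

  H_0: rank C_0 − rank ∂_1 = 10 − 9 = 1, and the invariant factors of ∂_1 are all 1, so H_0 ≅ Z.
  H_1: rank ker ∂_1 − rank ∂_2 = (30 − 9) − 20 = 1, and ∂_2 has invariant factor 2 > 1, so H_1 ≅ Z ⊕ Z/2.
  H_2: rank ker ∂_2 − rank ∂_3 = (20 − 20) − 0 = 0, and there is no ∂_3, so H_2 ≅ 0.

H_0 ≅ Z,  H_1 ≅ Z ⊕ Z/2,  H_2 = 0.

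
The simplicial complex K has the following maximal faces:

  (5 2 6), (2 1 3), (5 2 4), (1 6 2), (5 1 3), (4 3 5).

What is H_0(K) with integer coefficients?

H_0 ≅ Z.

K has 6 vertices, 12 edges, 6 triangles.
rank ∂_0 = 0, rank ∂_1 = 5 ⇒ b_0 = 6 − 0 − 5 = 1; all invariant factors of ∂_1 are 1 so no torsion. So H_0 ≅ Z.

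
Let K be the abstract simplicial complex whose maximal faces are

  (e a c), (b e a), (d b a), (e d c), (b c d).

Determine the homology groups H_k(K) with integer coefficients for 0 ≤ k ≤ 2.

H_0 ≅ Z,  H_1 ≅ Z,  H_2 = 0.

Order the vertices as a < b < c < d < e. Listing each simplex with vertices in this order, K has dimension 2 with simplices:

  0-simplices (5): a, b, c, d, e
  1-simplices (10): ab, ac, ad, ae, bc, bd, be, cd, ce, de
  2-simplices (5): abd, abe, ace, bcd, cde

giving chain groups C_0 ≅ Z^5, C_1 ≅ Z^10, C_2 ≅ Z^5.

Boundary ∂_1: C_1 → C_0 sends each edge [p,q] (with p < q) to q − p. For instance
  ∂be = e − b.
As a 5×10 matrix over Z this has rank 4, with invariant factors (1,1,1,1).

∂_2: C_2 → C_1 acts by ∂[p,q,r] = [q,r] − [p,r] + [p,q]. For instance
  ∂cde = de − ce + cd,
  ∂ace = ce − ae + ac.
The resulting 10×5 matrix has rank 5, and its Smith normal form has invariant factors (1,1,1,1,1).

From H_k ≅ ker(∂_k) / im(∂_{k+1}) we obtain:

  H_0: rank C_0 − rank ∂_1 = 5 − 4 = 1, and the invariant factors of ∂_1 are all 1, so H_0 ≅ Z.
  H_1: rank ker ∂_1 − rank ∂_2 = (10 − 4) − 5 = 1, and the invariant factors of ∂_2 are all 1, so H_1 ≅ Z.
  H_2: rank ker ∂_2 − rank ∂_3 = (5 − 5) − 0 = 0, and there is no ∂_3, so H_2 ≅ 0.

(K is a triangulation of the Möbius band.)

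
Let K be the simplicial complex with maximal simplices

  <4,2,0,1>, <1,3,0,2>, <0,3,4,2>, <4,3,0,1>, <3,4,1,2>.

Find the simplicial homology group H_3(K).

Order the vertices as 0 < 1 < 2 < 3 < 4. Listing each simplex with vertices in this order, K has dimension 3 with simplices:

  0-simplices (5): [0], [1], [2], [3], [4]
  1-simplices (10): [0,1], [0,2], [0,3], [0,4], [1,2], [1,3], [1,4], [2,3], [2,4], [3,4]
  2-simplices (10): [0,1,2], [0,1,3], [0,1,4], [0,2,3], [0,2,4], [0,3,4], [1,2,3], [1,2,4], [1,3,4], [2,3,4]
  3-simplices (5): [0,1,2,3], [0,1,2,4], [0,1,3,4], [0,2,3,4], [1,2,3,4]

giving chain groups C_0 ≅ Z^5, C_1 ≅ Z^10, C_2 ≅ Z^10, C_3 ≅ Z^5.

The boundary map ∂_1: C_1 → C_0 is given by ∂[p,q] = [q] − [p]. For instance
  ∂[2,3] = [3] − [2].
The resulting 5×10 matrix has rank 4, and its Smith normal form has invariant factors (1,1,1,1).

The boundary map ∂_2: C_2 → C_1 acts by ∂[p,q,r] = [q,r] − [p,r] + [p,q]. For instance
  ∂[0,1,2] = [1,2] − [0,2] + [0,1],
  ∂[1,2,3] = [2,3] − [1,3] + [1,2].
The 10×10 boundary matrix has rank 6 and Smith normal form diag(1,1,1,1,1,1).

Boundary ∂_3: C_3 → C_2 sends each 3-simplex σ to the alternating sum Σ_i (−1)^i (σ with its i-th vertex removed). For instance
  ∂[0,1,2,4] = [1,2,4] − [0,2,4] + [0,1,4] − [0,1,2],
  ∂[0,1,3,4] = [1,3,4] − [0,3,4] + [0,1,4] − [0,1,3].
The resulting 10×5 matrix has rank 4, and its Smith normal form has invariant factors (1,1,1,1).

Computing H_k = (kernel of ∂_k) / (image of ∂_{k+1}):

  H_3: rank ker ∂_3 − rank ∂_4 = (5 − 4) − 0 = 1, and there is no ∂_4, so H_3 = Z.

H_3 ≅ Z.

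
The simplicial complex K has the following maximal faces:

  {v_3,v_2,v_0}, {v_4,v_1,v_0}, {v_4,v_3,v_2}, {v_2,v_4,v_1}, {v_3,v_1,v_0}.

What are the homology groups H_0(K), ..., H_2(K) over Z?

H_0 = Z,  H_1 = Z,  H_2 = 0.

Order the vertices as v_0 < v_1 < v_2 < v_3 < v_4. Listing each simplex with vertices in this order, K has dimension 2 with simplices:

  0-simplices (5): [v_0], [v_1], [v_2], [v_3], [v_4]
  1-simplices (10): [v_0,v_1], [v_0,v_2], [v_0,v_3], [v_0,v_4], [v_1,v_2], [v_1,v_3], [v_1,v_4], [v_2,v_3], [v_2,v_4], [v_3,v_4]
  2-simplices (5): [v_0,v_1,v_3], [v_0,v_1,v_4], [v_0,v_2,v_3], [v_1,v_2,v_4], [v_2,v_3,v_4]

so the chain groups are C_0 ≅ Z^5, C_1 ≅ Z^10, C_2 ≅ Z^5.

∂_1: C_1 → C_0 sends each edge [p,q] (with p < q) to q − p. For instance
  ∂[v_0,v_4] = [v_4] − [v_0].
As a 5×10 matrix over Z this has rank 4, with invariant factors (1,1,1,1).

∂_2: C_2 → C_1 maps a triangle to the signed sum of its edges. For instance
  ∂[v_2,v_3,v_4] = [v_3,v_4] − [v_2,v_4] + [v_2,v_3],
  ∂[v_0,v_1,v_3] = [v_1,v_3] − [v_0,v_3] + [v_0,v_1].
The resulting 10×5 matrix has rank 5, and its Smith normal form has invariant factors (1,1,1,1,1).

Reading off H_k = ker ∂_k / im ∂_{k+1}:

  H_0: rank C_0 − rank ∂_1 = 5 − 4 = 1, and the invariant factors of ∂_1 are all 1, so H_0 ≅ Z.
  H_1: rank ker ∂_1 − rank ∂_2 = (10 − 4) − 5 = 1, and the invariant factors of ∂_2 are all 1, so H_1 ≅ Z.
  H_2: rank ker ∂_2 − rank ∂_3 = (5 − 5) − 0 = 0, and there is no ∂_3, so H_2 ≅ 0.

(K is a triangulation of the Möbius band.)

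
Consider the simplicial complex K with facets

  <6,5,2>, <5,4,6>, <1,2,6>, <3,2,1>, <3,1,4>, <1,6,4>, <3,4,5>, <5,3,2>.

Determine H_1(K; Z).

H_1 ≅ 0.

Order the vertices as 1 < 2 < 3 < 4 < 5 < 6. Listing each simplex with vertices in this order, K has dimension 2 with simplices:

  0-simplices (6): [1], [2], [3], [4], [5], [6]
  1-simplices (12): [1,2], [1,3], [1,4], [1,6], [2,3], [2,5], [2,6], [3,4], [3,5], [4,5], [4,6], [5,6]
  2-simplices (8): [1,2,3], [1,2,6], [1,3,4], [1,4,6], [2,3,5], [2,5,6], [3,4,5], [4,5,6]

giving chain groups C_0 ≅ Z^6, C_1 ≅ Z^12, C_2 ≅ Z^8.

The boundary map ∂_1: C_1 → C_0 is given by ∂[p,q] = [q] − [p].
The 6×12 boundary matrix has rank 5 and Smith normal form diag(1,1,1,1,1).

The boundary map ∂_2: C_2 → C_1 maps a triangle to the signed sum of its edges. For instance
  ∂[2,3,5] = [3,5] − [2,5] + [2,3],
  ∂[1,2,3] = [2,3] − [1,3] + [1,2].
The 12×8 boundary matrix has rank 7 and Smith normal form diag(1,1,1,1,1,1,1).

Computing H_k = (kernel of ∂_k) / (image of ∂_{k+1}):

  H_1: rank ker ∂_1 − rank ∂_2 = (12 − 5) − 7 = 0, and the invariant factors of ∂_2 are all 1, so H_1 = 0.

(K is a triangulation of the 2-sphere S^2.)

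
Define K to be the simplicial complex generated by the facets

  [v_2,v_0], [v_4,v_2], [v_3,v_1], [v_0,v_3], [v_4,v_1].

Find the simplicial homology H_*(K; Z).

H_0 ≅ Z,  H_1 ≅ Z.

Take the total order v_0 < v_1 < v_2 < v_3 < v_4 on the vertex set. Then K (dimension 1) consists of the simplices:

  0-simplices (5): [v_0], [v_1], [v_2], [v_3], [v_4]
  1-simplices (5): [v_0,v_2], [v_0,v_3], [v_1,v_3], [v_1,v_4], [v_2,v_4]

so the chain groups are C_0 ≅ Z^5, C_1 ≅ Z^5.

∂_1: C_1 → C_0 maps an edge to its endpoints' difference, ∂[p,q] = q − p. For instance
  ∂[v_2,v_4] = [v_4] − [v_2].
The 5×5 boundary matrix has rank 4 and Smith normal form diag(1,1,1,1).

Computing H_k = (kernel of ∂_k) / (image of ∂_{k+1}):

  H_0: rank C_0 − rank ∂_1 = 5 − 4 = 1, and the invariant factors of ∂_1 are all 1, so H_0 = Z.
  H_1: rank ker ∂_1 − rank ∂_2 = (5 − 4) − 0 = 1, and there is no ∂_2, so H_1 = Z.

As a check, the Euler characteristic is 5 − 5 = 0, which agrees with 1 − 1 = 0.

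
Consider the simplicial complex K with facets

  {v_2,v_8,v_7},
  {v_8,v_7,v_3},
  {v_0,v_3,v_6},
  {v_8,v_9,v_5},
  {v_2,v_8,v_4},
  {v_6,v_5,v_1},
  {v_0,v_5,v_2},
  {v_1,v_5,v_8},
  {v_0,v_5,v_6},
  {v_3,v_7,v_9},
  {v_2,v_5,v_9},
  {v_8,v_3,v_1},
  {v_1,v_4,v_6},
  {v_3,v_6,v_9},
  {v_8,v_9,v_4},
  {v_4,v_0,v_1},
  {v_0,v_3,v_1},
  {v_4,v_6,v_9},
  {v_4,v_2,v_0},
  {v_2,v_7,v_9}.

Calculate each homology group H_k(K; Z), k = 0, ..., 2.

H_0 ≅ Z,  H_1 ≅ Z ⊕ Z/2,  H_2 = 0.

Take the total order v_0 < v_1 < v_2 < v_3 < v_4 < v_5 < v_6 < v_7 < v_8 < v_9 on the vertex set. Then K (dimension 2) consists of the simplices:

  0-simplices (10): [v_0], [v_1], [v_2], [v_3], [v_4], [v_5], [v_6], [v_7], [v_8], [v_9]
  1-simplices (30): (30 of them)
  2-simplices (20): (20 of them)

Hence C_0 ≅ Z^10, C_1 ≅ Z^30, C_2 ≅ Z^20.

Boundary ∂_1: C_1 → C_0 is given by ∂[p,q] = [q] − [p]. For instance
  ∂[v_3,v_7] = [v_7] − [v_3].
As a 10×30 matrix over Z this has rank 9, with invariant factors (1,1,1,1,1,1,1,1,1).

The boundary map ∂_2: C_2 → C_1 acts by ∂[p,q,r] = [q,r] − [p,r] + [p,q]. For instance
  ∂[v_0,v_5,v_6] = [v_5,v_6] − [v_0,v_6] + [v_0,v_5],
  ∂[v_0,v_2,v_5] = [v_2,v_5] − [v_0,v_5] + [v_0,v_2].
As a 30×20 matrix over Z this has rank 20, with invariant factors (1,1,1,1,1,1,1,1,1,1,1,1,1,1,1,1,1,1,1,2).

From H_k ≅ ker(∂_k) / im(∂_{k+1}) we obtain:

  H_0: rank C_0 − rank ∂_1 = 10 − 9 = 1, and the invariant factors of ∂_1 are all 1, so H_0 = Z.
  H_1: rank ker ∂_1 − rank ∂_2 = (30 − 9) − 20 = 1, and ∂_2 has invariant factor 2 > 1, so H_1 = Z ⊕ Z/2.
  H_2: rank ker ∂_2 − rank ∂_3 = (20 − 20) − 0 = 0, and there is no ∂_3, so H_2 = 0.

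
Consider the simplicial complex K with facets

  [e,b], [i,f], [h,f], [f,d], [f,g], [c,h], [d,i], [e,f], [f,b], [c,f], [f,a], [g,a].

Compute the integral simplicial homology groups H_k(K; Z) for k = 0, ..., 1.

Order the vertices as a < b < c < d < e < f < g < h < i. Listing each simplex with vertices in this order, K has dimension 1 with simplices:

  0-simplices (9): a, b, c, d, e, f, g, h, i
  1-simplices (12): af, ag, be, bf, cf, ch, df, di, ef, fg, fh, fi

giving chain groups C_0 ≅ Z^9, C_1 ≅ Z^12.

Boundary ∂_1: C_1 → C_0 maps an edge to its endpoints' difference, ∂[p,q] = q − p. For instance
  ∂fg = g − f.
This gives a 9×12 integer matrix of rank 8; reducing to Smith normal form yields diagonal entries (1,1,1,1,1,1,1,1).

Reading off H_k = ker ∂_k / im ∂_{k+1}:

  H_0: rank C_0 − rank ∂_1 = 9 − 8 = 1, and the invariant factors of ∂_1 are all 1, so H_0 = Z.
  H_1: rank ker ∂_1 − rank ∂_2 = (12 − 8) − 0 = 4, and there is no ∂_2, so H_1 = Z^4.

As a check, the Euler characteristic is 9 − 12 = -3, which agrees with 1 − 4 = -3.

H_0 ≅ Z,  H_1 ≅ Z^4.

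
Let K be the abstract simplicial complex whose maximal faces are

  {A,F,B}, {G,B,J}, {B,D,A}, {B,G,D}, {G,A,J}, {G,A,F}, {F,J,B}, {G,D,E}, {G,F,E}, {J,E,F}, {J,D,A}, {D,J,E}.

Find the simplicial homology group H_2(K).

We work with the vertex ordering A < B < D < E < F < G < J. The simplices of K, each written with vertices in increasing order, are:

  0-simplices (7): A, B, D, E, F, G, J
  1-simplices (18): AB, AD, AF, AG, AJ, BD, BF, BG, BJ, DE, DG, DJ, EF, EG, EJ, FG, FJ, GJ
  2-simplices (12): ABD, ABF, ADJ, AFG, AGJ, BDG, BFJ, BGJ, DEG, DEJ, EFG, EFJ

giving chain groups C_0 ≅ Z^7, C_1 ≅ Z^18, C_2 ≅ Z^12.

∂_1: C_1 → C_0 sends each edge [p,q] (with p < q) to q − p.
As a 7×18 matrix over Z this has rank 6, with invariant factors (1,1,1,1,1,1).

∂_2: C_2 → C_1 acts by ∂[p,q,r] = [q,r] − [p,r] + [p,q]. For instance
  ∂EFJ = FJ − EJ + EF,
  ∂BGJ = GJ − BJ + BG.
The resulting 18×12 matrix has rank 12, and its Smith normal form has invariant factors (1,1,1,1,1,1,1,1,1,1,1,2).

Computing H_k = (kernel of ∂_k) / (image of ∂_{k+1}):

  H_2: rank ker ∂_2 − rank ∂_3 = (12 − 12) − 0 = 0, and there is no ∂_3, so H_2 ≅ 0.

H_2 = 0.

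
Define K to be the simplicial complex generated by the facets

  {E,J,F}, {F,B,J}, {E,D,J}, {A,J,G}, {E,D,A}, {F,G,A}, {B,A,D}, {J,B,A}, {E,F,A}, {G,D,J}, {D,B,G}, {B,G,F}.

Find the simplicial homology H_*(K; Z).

Take the total order A < B < D < E < F < G < J on the vertex set. Then K (dimension 2) consists of the simplices:

  0-simplices (7): A, B, D, E, F, G, J
  1-simplices (18): AB, AD, AE, AF, AG, AJ, BD, BF, BG, BJ, DE, DG, DJ, EF, EJ, FG, FJ, GJ
  2-simplices (12): ABD, ABJ, ADE, AEF, AFG, AGJ, BDG, BFG, BFJ, DEJ, DGJ, EFJ

so the chain groups are C_0 ≅ Z^7, C_1 ≅ Z^18, C_2 ≅ Z^12.

Boundary ∂_1: C_1 → C_0 sends each edge [p,q] (with p < q) to q − p. For instance
  ∂EF = F − E.
The 7×18 boundary matrix has rank 6 and Smith normal form diag(1,1,1,1,1,1).

∂_2: C_2 → C_1 sends each 2-simplex [p,q,r] to [q,r] − [p,r] + [p,q]. For instance
  ∂BDG = DG − BG + BD,
  ∂ABD = BD − AD + AB.
As a 18×12 matrix over Z this has rank 12, with invariant factors (1,1,1,1,1,1,1,1,1,1,1,2).

Now H_k = ker ∂_k / im ∂_{k+1}, so:

  H_0: rank C_0 − rank ∂_1 = 7 − 6 = 1, and the invariant factors of ∂_1 are all 1, so H_0 = Z.
  H_1: rank ker ∂_1 − rank ∂_2 = (18 − 6) − 12 = 0, and ∂_2 has invariant factor 2 > 1, so H_1 = Z/2.
  H_2: rank ker ∂_2 − rank ∂_3 = (12 − 12) − 0 = 0, and there is no ∂_3, so H_2 = 0.

As a check, the Euler characteristic is 7 − 18 + 12 = 1, which agrees with 1 − 0 + 0 = 1.

H_0 = Z,  H_1 = Z/2,  H_2 = 0.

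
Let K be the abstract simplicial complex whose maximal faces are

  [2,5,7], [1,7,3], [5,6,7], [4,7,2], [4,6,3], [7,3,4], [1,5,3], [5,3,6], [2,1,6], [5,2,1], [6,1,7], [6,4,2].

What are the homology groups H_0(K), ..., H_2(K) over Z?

H_0 = Z,  H_1 = Z_2,  H_2 = 0.

We work with the vertex ordering 1 < 2 < 3 < 4 < 5 < 6 < 7. The simplices of K, each written with vertices in increasing order, are:

  0-simplices (7): [1], [2], [3], [4], [5], [6], [7]
  1-simplices (18): [1,2], [1,3], [1,5], [1,6], [1,7], [2,4], [2,5], [2,6], [2,7], [3,4], [3,5], [3,6], [3,7], [4,6], [4,7], [5,6], [5,7], [6,7]
  2-simplices (12): [1,2,5], [1,2,6], [1,3,5], [1,3,7], [1,6,7], [2,4,6], [2,4,7], [2,5,7], [3,4,6], [3,4,7], [3,5,6], [5,6,7]

Hence C_0 ≅ Z^7, C_1 ≅ Z^18, C_2 ≅ Z^12.

∂_1: C_1 → C_0 maps an edge to its endpoints' difference, ∂[p,q] = q − p. For instance
  ∂[6,7] = [7] − [6].
The resulting 7×18 matrix has rank 6, and its Smith normal form has invariant factors (1,1,1,1,1,1).

The boundary map ∂_2: C_2 → C_1 acts by ∂[p,q,r] = [q,r] − [p,r] + [p,q]. For instance
  ∂[2,4,7] = [4,7] − [2,7] + [2,4],
  ∂[3,4,6] = [4,6] − [3,6] + [3,4].
This gives a 18×12 integer matrix of rank 12; reducing to Smith normal form yields diagonal entries (1,1,1,1,1,1,1,1,1,1,1,2).

From H_k ≅ ker(∂_k) / im(∂_{k+1}) we obtain:

  H_0: rank C_0 − rank ∂_1 = 7 − 6 = 1, and the invariant factors of ∂_1 are all 1, so H_0 ≅ Z.
  H_1: rank ker ∂_1 − rank ∂_2 = (18 − 6) − 12 = 0, and ∂_2 has invariant factor 2 > 1, so H_1 ≅ Z_2.
  H_2: rank ker ∂_2 − rank ∂_3 = (12 − 12) − 0 = 0, and there is no ∂_3, so H_2 ≅ 0.

As a check, the Euler characteristic is 7 − 18 + 12 = 1, which agrees with 1 − 0 + 0 = 1.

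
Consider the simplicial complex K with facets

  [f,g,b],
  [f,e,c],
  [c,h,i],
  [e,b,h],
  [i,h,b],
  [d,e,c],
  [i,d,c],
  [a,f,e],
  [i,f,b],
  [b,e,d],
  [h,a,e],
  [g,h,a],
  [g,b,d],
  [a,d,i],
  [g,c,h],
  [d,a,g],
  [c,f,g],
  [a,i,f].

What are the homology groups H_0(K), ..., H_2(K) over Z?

H_0 ≅ Z,  H_1 ≅ Z^2,  H_2 ≅ Z.

We work with the vertex ordering a < b < c < d < e < f < g < h < i. The simplices of K, each written with vertices in increasing order, are:

  0-simplices (9): a, b, c, d, e, f, g, h, i
  1-simplices (27): ad, ae, af, ag, ah, ai, bd, be, bf, bg, bh, bi, cd, ce, cf, cg, ch, ci, de, dg, di, ef, eh, fg, fi, gh, hi
  2-simplices (18): adg, adi, aef, aeh, afi, agh, bde, bdg, beh, bfg, bfi, bhi, cde, cdi, cef, cfg, cgh, chi

giving chain groups C_0 ≅ Z^9, C_1 ≅ Z^27, C_2 ≅ Z^18.

∂_1: C_1 → C_0 maps an edge to its endpoints' difference, ∂[p,q] = q − p. For instance
  ∂ef = f − e.
This gives a 9×27 integer matrix of rank 8; reducing to Smith normal form yields diagonal entries (1,1,1,1,1,1,1,1).

Boundary ∂_2: C_2 → C_1 acts by ∂[p,q,r] = [q,r] − [p,r] + [p,q]. For instance
  ∂agh = gh − ah + ag,
  ∂adi = di − ai + ad.
The resulting 27×18 matrix has rank 17, and its Smith normal form has invariant factors (1,1,1,1,1,1,1,1,1,1,1,1,1,1,1,1,1).

From H_k ≅ ker(∂_k) / im(∂_{k+1}) we obtain:

  H_0: rank C_0 − rank ∂_1 = 9 − 8 = 1, and the invariant factors of ∂_1 are all 1, so H_0 = Z.
  H_1: rank ker ∂_1 − rank ∂_2 = (27 − 8) − 17 = 2, and the invariant factors of ∂_2 are all 1, so H_1 = Z^2.
  H_2: rank ker ∂_2 − rank ∂_3 = (18 − 17) − 0 = 1, and there is no ∂_3, so H_2 = Z.

As a check, the Euler characteristic is 9 − 27 + 18 = 0, which agrees with 1 − 2 + 1 = 0.
(K is a triangulation of the torus T^2.)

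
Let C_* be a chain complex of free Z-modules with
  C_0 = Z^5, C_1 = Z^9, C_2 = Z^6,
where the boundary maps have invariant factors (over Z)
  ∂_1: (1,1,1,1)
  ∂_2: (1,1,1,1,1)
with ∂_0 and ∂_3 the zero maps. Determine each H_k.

H_0: b_0 = 5 − 0 − 4 = 1; torsion from ∂_1 factors > 1: none. So H_0 = Z.
H_1: b_1 = 9 − 4 − 5 = 0; torsion from ∂_2 factors > 1: none. So H_1 = 0.
H_2: b_2 = 6 − 5 − 0 = 1; torsion from ∂_3 factors > 1: none. So H_2 = Z.

H_0 = Z,  H_1 = 0,  H_2 = Z.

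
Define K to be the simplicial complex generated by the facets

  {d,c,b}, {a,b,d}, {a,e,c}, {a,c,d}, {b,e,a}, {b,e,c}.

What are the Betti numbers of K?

Order the vertices as a < b < c < d < e. Listing each simplex with vertices in this order, K has dimension 2 with simplices:

  0-simplices (5): a, b, c, d, e
  1-simplices (9): ab, ac, ad, ae, bc, bd, be, cd, ce
  2-simplices (6): abd, abe, acd, ace, bcd, bce

Hence C_0 ≅ Z^5, C_1 ≅ Z^9, C_2 ≅ Z^6.

The boundary map ∂_1: C_1 → C_0 maps an edge to its endpoints' difference, ∂[p,q] = q − p.
As a 5×9 matrix over Z this has rank 4, with invariant factors (1,1,1,1).

∂_2: C_2 → C_1 acts by ∂[p,q,r] = [q,r] − [p,r] + [p,q]. For instance
  ∂bcd = cd − bd + bc,
  ∂ace = ce − ae + ac.
This gives a 9×6 integer matrix of rank 5; reducing to Smith normal form yields diagonal entries (1,1,1,1,1).

Now H_k = ker ∂_k / im ∂_{k+1}, so:

  H_0: rank C_0 − rank ∂_1 = 5 − 4 = 1, and the invariant factors of ∂_1 are all 1, so H_0 ≅ Z.
  H_1: rank ker ∂_1 − rank ∂_2 = (9 − 4) − 5 = 0, and the invariant factors of ∂_2 are all 1, so H_1 ≅ 0.
  H_2: rank ker ∂_2 − rank ∂_3 = (6 − 5) − 0 = 1, and there is no ∂_3, so H_2 ≅ Z.

(K is a triangulation of the 2-sphere S^2.)

Hence the Betti numbers are b_0 = 1, b_1 = 0, b_2 = 1.

b_0 = 1, b_1 = 0, b_2 = 1.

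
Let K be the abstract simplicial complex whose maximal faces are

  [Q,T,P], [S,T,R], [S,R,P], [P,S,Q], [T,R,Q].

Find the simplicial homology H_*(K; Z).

Order the vertices as P < Q < R < S < T. Listing each simplex with vertices in this order, K has dimension 2 with simplices:

  0-simplices (5): P, Q, R, S, T
  1-simplices (10): PQ, PR, PS, PT, QR, QS, QT, RS, RT, ST
  2-simplices (5): PQS, PQT, PRS, QRT, RST

so the chain groups are C_0 ≅ Z^5, C_1 ≅ Z^10, C_2 ≅ Z^5.

Boundary ∂_1: C_1 → C_0 is given by ∂[p,q] = [q] − [p]. For instance
  ∂PT = T − P.
The resulting 5×10 matrix has rank 4, and its Smith normal form has invariant factors (1,1,1,1).

Boundary ∂_2: C_2 → C_1 maps a triangle to the signed sum of its edges. For instance
  ∂QRT = RT − QT + QR,
  ∂PQT = QT − PT + PQ.
This gives a 10×5 integer matrix of rank 5; reducing to Smith normal form yields diagonal entries (1,1,1,1,1).

Now H_k = ker ∂_k / im ∂_{k+1}, so:

  H_0: rank C_0 − rank ∂_1 = 5 − 4 = 1, and the invariant factors of ∂_1 are all 1, so H_0 = Z.
  H_1: rank ker ∂_1 − rank ∂_2 = (10 − 4) − 5 = 1, and the invariant factors of ∂_2 are all 1, so H_1 = Z.
  H_2: rank ker ∂_2 − rank ∂_3 = (5 − 5) − 0 = 0, and there is no ∂_3, so H_2 = 0.

(K is a triangulation of the Möbius band.)

H_0 ≅ Z,  H_1 ≅ Z,  H_2 = 0.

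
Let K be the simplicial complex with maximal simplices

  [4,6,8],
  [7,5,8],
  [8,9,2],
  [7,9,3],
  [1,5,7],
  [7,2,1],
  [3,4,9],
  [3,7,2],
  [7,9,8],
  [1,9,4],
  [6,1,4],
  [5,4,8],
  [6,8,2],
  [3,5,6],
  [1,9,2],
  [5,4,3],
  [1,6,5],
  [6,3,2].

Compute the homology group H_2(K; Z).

Take the total order 1 < 2 < 3 < 4 < 5 < 6 < 7 < 8 < 9 on the vertex set. Then K (dimension 2) consists of the simplices:

  0-simplices (9): [1], [2], [3], [4], [5], [6], [7], [8], [9]
  1-simplices (27): (27 of them)
  2-simplices (18): [1,2,7], [1,2,9], [1,4,6], [1,4,9], [1,5,6], [1,5,7], [2,3,6], [2,3,7], [2,6,8], [2,8,9], [3,4,5], [3,4,9], [3,5,6], [3,7,9], [4,5,8], [4,6,8], [5,7,8], [7,8,9]

Hence C_0 ≅ Z^9, C_1 ≅ Z^27, C_2 ≅ Z^18.

Boundary ∂_1: C_1 → C_0 is given by ∂[p,q] = [q] − [p].
The 9×27 boundary matrix has rank 8 and Smith normal form diag(1,1,1,1,1,1,1,1).

∂_2: C_2 → C_1 sends each 2-simplex [p,q,r] to [q,r] − [p,r] + [p,q]. For instance
  ∂[7,8,9] = [8,9] − [7,9] + [7,8],
  ∂[4,5,8] = [5,8] − [4,8] + [4,5].
As a 27×18 matrix over Z this has rank 18, with invariant factors (1,1,1,1,1,1,1,1,1,1,1,1,1,1,1,1,1,2).

Computing H_k = (kernel of ∂_k) / (image of ∂_{k+1}):

  H_2: rank ker ∂_2 − rank ∂_3 = (18 − 18) − 0 = 0, and there is no ∂_3, so H_2 = 0.

H_2 = 0.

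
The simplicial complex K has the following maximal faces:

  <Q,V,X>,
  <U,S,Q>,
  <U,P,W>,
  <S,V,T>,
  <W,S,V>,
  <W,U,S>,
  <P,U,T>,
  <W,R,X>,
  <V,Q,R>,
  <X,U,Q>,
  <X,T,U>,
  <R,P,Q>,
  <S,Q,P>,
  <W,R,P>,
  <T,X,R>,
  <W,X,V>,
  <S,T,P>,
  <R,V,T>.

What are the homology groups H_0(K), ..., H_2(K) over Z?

Take the total order P < Q < R < S < T < U < V < W < X on the vertex set. Then K (dimension 2) consists of the simplices:

  0-simplices (9): P, Q, R, S, T, U, V, W, X
  1-simplices (27): PQ, PR, PS, PT, PU, PW, QR, QS, QU, QV, QX, RT, RV, RW, RX, ST, SU, SV, SW, TU, TV, TX, UW, UX, VW, VX, WX
  2-simplices (18): PQR, PQS, PRW, PST, PTU, PUW, QRV, QSU, QUX, QVX, RTV, RTX, RWX, STV, SUW, SVW, TUX, VWX

Hence C_0 ≅ Z^9, C_1 ≅ Z^27, C_2 ≅ Z^18.

Boundary ∂_1: C_1 → C_0 is given by ∂[p,q] = [q] − [p]. For instance
  ∂PR = R − P.
The 9×27 boundary matrix has rank 8 and Smith normal form diag(1,1,1,1,1,1,1,1).

Boundary ∂_2: C_2 → C_1 acts by ∂[p,q,r] = [q,r] − [p,r] + [p,q]. For instance
  ∂QVX = VX − QX + QV,
  ∂PTU = TU − PU + PT.
As a 27×18 matrix over Z this has rank 18, with invariant factors (1,1,1,1,1,1,1,1,1,1,1,1,1,1,1,1,1,2).

Now H_k = ker ∂_k / im ∂_{k+1}, so:

  H_0: rank C_0 − rank ∂_1 = 9 − 8 = 1, and the invariant factors of ∂_1 are all 1, so H_0 = Z.
  H_1: rank ker ∂_1 − rank ∂_2 = (27 − 8) − 18 = 1, and ∂_2 has invariant factor 2 > 1, so H_1 = Z ⊕ Z/2.
  H_2: rank ker ∂_2 − rank ∂_3 = (18 − 18) − 0 = 0, and there is no ∂_3, so H_2 = 0.

(K is a triangulation of the Klein bottle.)

H_0 ≅ Z,  H_1 ≅ Z ⊕ Z/2,  H_2 = 0.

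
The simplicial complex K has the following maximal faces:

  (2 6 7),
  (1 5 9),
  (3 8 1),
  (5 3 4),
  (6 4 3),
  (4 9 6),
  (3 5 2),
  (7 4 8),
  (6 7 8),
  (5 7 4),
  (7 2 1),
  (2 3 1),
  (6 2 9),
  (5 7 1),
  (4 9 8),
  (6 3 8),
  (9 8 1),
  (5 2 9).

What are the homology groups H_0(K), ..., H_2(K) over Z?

Take the total order 1 < 2 < 3 < 4 < 5 < 6 < 7 < 8 < 9 on the vertex set. Then K (dimension 2) consists of the simplices:

  0-simplices (9): [1], [2], [3], [4], [5], [6], [7], [8], [9]
  1-simplices (27): (27 of them)
  2-simplices (18): [1,2,3], [1,2,7], [1,3,8], [1,5,7], [1,5,9], [1,8,9], [2,3,5], [2,5,9], [2,6,7], [2,6,9], [3,4,5], [3,4,6], [3,6,8], [4,5,7], [4,6,9], [4,7,8], [4,8,9], [6,7,8]

so the chain groups are C_0 ≅ Z^9, C_1 ≅ Z^27, C_2 ≅ Z^18.

The boundary map ∂_1: C_1 → C_0 maps an edge to its endpoints' difference, ∂[p,q] = q − p.
The 9×27 boundary matrix has rank 8 and Smith normal form diag(1,1,1,1,1,1,1,1).

Boundary ∂_2: C_2 → C_1 sends each 2-simplex [p,q,r] to [q,r] − [p,r] + [p,q]. For instance
  ∂[4,5,7] = [5,7] − [4,7] + [4,5],
  ∂[1,3,8] = [3,8] − [1,8] + [1,3].
The 27×18 boundary matrix has rank 18 and Smith normal form diag(1,1,1,1,1,1,1,1,1,1,1,1,1,1,1,1,1,2).

From H_k ≅ ker(∂_k) / im(∂_{k+1}) we obtain:

  H_0: rank C_0 − rank ∂_1 = 9 − 8 = 1, and the invariant factors of ∂_1 are all 1, so H_0 = Z.
  H_1: rank ker ∂_1 − rank ∂_2 = (27 − 8) − 18 = 1, and ∂_2 has invariant factor 2 > 1, so H_1 = Z ⊕ Z_2.
  H_2: rank ker ∂_2 − rank ∂_3 = (18 − 18) − 0 = 0, and there is no ∂_3, so H_2 = 0.

(K is a triangulation of the Klein bottle.)

H_0 ≅ Z,  H_1 ≅ Z ⊕ Z_2,  H_2 = 0.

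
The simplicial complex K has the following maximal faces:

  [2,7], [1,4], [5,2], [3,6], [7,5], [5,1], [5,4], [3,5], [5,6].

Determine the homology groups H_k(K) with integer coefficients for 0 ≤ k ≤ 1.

H_0 ≅ Z,  H_1 ≅ Z^3.

Take the total order 1 < 2 < 3 < 4 < 5 < 6 < 7 on the vertex set. Then K (dimension 1) consists of the simplices:

  0-simplices (7): [1], [2], [3], [4], [5], [6], [7]
  1-simplices (9): [1,4], [1,5], [2,5], [2,7], [3,5], [3,6], [4,5], [5,6], [5,7]

giving chain groups C_0 ≅ Z^7, C_1 ≅ Z^9.

Boundary ∂_1: C_1 → C_0 maps an edge to its endpoints' difference, ∂[p,q] = q − p. For instance
  ∂[3,6] = [6] − [3].
The 7×9 boundary matrix has rank 6 and Smith normal form diag(1,1,1,1,1,1).

From H_k ≅ ker(∂_k) / im(∂_{k+1}) we obtain:

  H_0: rank C_0 − rank ∂_1 = 7 − 6 = 1, and the invariant factors of ∂_1 are all 1, so H_0 = Z.
  H_1: rank ker ∂_1 − rank ∂_2 = (9 − 6) − 0 = 3, and there is no ∂_2, so H_1 = Z^3.

As a check, the Euler characteristic is 7 − 9 = -2, which agrees with 1 − 3 = -2.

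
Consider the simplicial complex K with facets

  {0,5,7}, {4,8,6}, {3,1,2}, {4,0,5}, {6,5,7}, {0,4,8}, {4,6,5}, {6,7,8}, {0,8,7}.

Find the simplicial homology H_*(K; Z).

H_0 ≅ Z^2,  H_1 = 0,  H_2 ≅ Z.

We work with the vertex ordering 0 < 1 < 2 < 3 < 4 < 5 < 6 < 7 < 8. The simplices of K, each written with vertices in increasing order, are:

  0-simplices (9): [0], [1], [2], [3], [4], [5], [6], [7], [8]
  1-simplices (15): [0,4], [0,5], [0,7], [0,8], [1,2], [1,3], [2,3], [4,5], [4,6], [4,8], [5,6], [5,7], [6,7], [6,8], [7,8]
  2-simplices (9): [0,4,5], [0,4,8], [0,5,7], [0,7,8], [1,2,3], [4,5,6], [4,6,8], [5,6,7], [6,7,8]

Hence C_0 ≅ Z^9, C_1 ≅ Z^15, C_2 ≅ Z^9.

∂_1: C_1 → C_0 is given by ∂[p,q] = [q] − [p]. For instance
  ∂[1,3] = [3] − [1].
The 9×15 boundary matrix has rank 7 and Smith normal form diag(1,1,1,1,1,1,1).

∂_2: C_2 → C_1 sends each 2-simplex [p,q,r] to [q,r] − [p,r] + [p,q]. For instance
  ∂[0,4,8] = [4,8] − [0,8] + [0,4],
  ∂[1,2,3] = [2,3] − [1,3] + [1,2].
As a 15×9 matrix over Z this has rank 8, with invariant factors (1,1,1,1,1,1,1,1).

From H_k ≅ ker(∂_k) / im(∂_{k+1}) we obtain:

  H_0: rank C_0 − rank ∂_1 = 9 − 7 = 2, and the invariant factors of ∂_1 are all 1, so H_0 = Z^2.
  H_1: rank ker ∂_1 − rank ∂_2 = (15 − 7) − 8 = 0, and the invariant factors of ∂_2 are all 1, so H_1 = 0.
  H_2: rank ker ∂_2 − rank ∂_3 = (9 − 8) − 0 = 1, and there is no ∂_3, so H_2 = Z.

(K is a triangulation of the disjoint union of the 2-sphere S^2 and the 2-simplex.)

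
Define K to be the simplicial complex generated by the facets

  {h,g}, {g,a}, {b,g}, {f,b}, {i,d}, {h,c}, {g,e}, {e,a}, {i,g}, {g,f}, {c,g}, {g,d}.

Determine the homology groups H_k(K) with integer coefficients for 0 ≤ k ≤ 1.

H_0 = Z,  H_1 = Z^4.

Order the vertices as a < b < c < d < e < f < g < h < i. Listing each simplex with vertices in this order, K has dimension 1 with simplices:

  0-simplices (9): a, b, c, d, e, f, g, h, i
  1-simplices (12): ae, ag, bf, bg, cg, ch, dg, di, eg, fg, gh, gi

Hence C_0 ≅ Z^9, C_1 ≅ Z^12.

Boundary ∂_1: C_1 → C_0 sends each edge [p,q] (with p < q) to q − p. For instance
  ∂di = i − d.
The 9×12 boundary matrix has rank 8 and Smith normal form diag(1,1,1,1,1,1,1,1).

From H_k ≅ ker(∂_k) / im(∂_{k+1}) we obtain:

  H_0: rank C_0 − rank ∂_1 = 9 − 8 = 1, and the invariant factors of ∂_1 are all 1, so H_0 = Z.
  H_1: rank ker ∂_1 − rank ∂_2 = (12 − 8) − 0 = 4, and there is no ∂_2, so H_1 = Z^4.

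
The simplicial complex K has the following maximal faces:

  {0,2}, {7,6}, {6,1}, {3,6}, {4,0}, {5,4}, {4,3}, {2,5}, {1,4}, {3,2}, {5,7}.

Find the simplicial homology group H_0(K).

H_0 = Z.

Fix the vertex order 0 < 1 < 2 < 3 < 4 < 5 < 6 < 7 and write every simplex with vertices in increasing order. Then dim K = 1 and the simplices of K are:

  0-simplices (8): [0], [1], [2], [3], [4], [5], [6], [7]
  1-simplices (11): [0,2], [0,4], [1,4], [1,6], [2,3], [2,5], [3,4], [3,6], [4,5], [5,7], [6,7]

so the chain groups are C_0 ≅ Z^8, C_1 ≅ Z^11.

∂_1: C_1 → C_0 sends each edge [p,q] (with p < q) to q − p. For instance
  ∂[1,4] = [4] − [1].
As a 8×11 matrix over Z this has rank 7, with invariant factors (1,1,1,1,1,1,1).

From H_k ≅ ker(∂_k) / im(∂_{k+1}) we obtain:

  H_0: rank C_0 − rank ∂_1 = 8 − 7 = 1, and the invariant factors of ∂_1 are all 1, so H_0 ≅ Z.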